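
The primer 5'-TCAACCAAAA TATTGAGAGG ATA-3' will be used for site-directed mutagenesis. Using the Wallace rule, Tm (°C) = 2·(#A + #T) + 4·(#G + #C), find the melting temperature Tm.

60°C

G=4, T=5, C=3, A=11
So N_AT = 16 and N_GC = 7.
Tm = 4·7 + 2·16 = 28 + 32 = 60°C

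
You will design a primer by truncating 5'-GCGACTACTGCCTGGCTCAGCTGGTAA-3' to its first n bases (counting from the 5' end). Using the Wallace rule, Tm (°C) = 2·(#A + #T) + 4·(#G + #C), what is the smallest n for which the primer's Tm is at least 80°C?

First 23 bases: GCGACTACTGCCTGGCTCAGCTG → Tm = 76°C (< 80°C)
First 24 bases: GCGACTACTGCCTGGCTCAGCTGG → Tm = 80°C (≥ 80°C)
Since every base adds ≥2°C, Tm only increases with n, so the threshold is first crossed at n = 24.

n = 24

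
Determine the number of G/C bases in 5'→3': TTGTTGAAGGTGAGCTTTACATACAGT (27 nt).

Base counts: T=10, G=7, C=3, A=7
G+C = 7 + 3 = 10

10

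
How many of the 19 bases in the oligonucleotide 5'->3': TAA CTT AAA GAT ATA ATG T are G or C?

3

A=9, G=2, C=1, T=7
G+C = 2 + 1 = 3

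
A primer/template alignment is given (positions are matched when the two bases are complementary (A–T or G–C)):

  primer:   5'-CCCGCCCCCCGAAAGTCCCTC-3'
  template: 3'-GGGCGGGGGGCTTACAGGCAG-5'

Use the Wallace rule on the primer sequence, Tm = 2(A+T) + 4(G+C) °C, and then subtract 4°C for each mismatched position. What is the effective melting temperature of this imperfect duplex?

66°C

Primer base counts: A=3, T=2, G=3, C=13 → A+T=5, G+C=16
Perfect-match Tm = 2(5) + 4(16) = 10 + 64 = 74°C
Mismatches (positions where the bases are not complementary): 2 (at positions 14, 19)
Effective Tm = 74 − 2×4 = 74 − 8 = 66°C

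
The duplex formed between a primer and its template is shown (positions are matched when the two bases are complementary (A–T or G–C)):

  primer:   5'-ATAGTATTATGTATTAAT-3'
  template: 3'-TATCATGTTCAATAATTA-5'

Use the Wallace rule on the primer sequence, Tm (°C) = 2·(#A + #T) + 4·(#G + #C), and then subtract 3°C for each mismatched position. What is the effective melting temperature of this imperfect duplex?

Primer base counts: A=7, T=9, G=2, C=0 → A+T=16, G+C=2
Perfect-match Tm = 2(16) + 4(2) = 32 + 8 = 40°C
Mismatches (positions where the bases are not complementary): 4 (at positions 7, 8, 10, 11)
Effective Tm = 40 − 4×3 = 40 − 12 = 28°C

28°C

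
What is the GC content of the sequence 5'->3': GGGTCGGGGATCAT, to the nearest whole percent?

64%

G=7, C=2, T=3, A=2
G+C = 7 + 2 = 9 out of 14 bases
%GC = 9/14 × 100 = 64.29% ≈ 64%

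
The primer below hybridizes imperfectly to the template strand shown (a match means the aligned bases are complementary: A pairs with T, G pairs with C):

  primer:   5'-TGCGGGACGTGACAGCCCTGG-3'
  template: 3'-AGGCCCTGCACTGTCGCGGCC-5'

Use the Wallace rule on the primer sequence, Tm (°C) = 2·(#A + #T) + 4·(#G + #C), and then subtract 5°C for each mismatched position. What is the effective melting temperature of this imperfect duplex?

Primer base counts: A=3, T=3, G=9, C=6 → A+T=6, G+C=15
Perfect-match Tm = 2(6) + 4(15) = 12 + 60 = 72°C
Mismatches (positions where the bases are not complementary): 3 (at positions 2, 17, 19)
Effective Tm = 72 − 3×5 = 72 − 15 = 57°C

57°C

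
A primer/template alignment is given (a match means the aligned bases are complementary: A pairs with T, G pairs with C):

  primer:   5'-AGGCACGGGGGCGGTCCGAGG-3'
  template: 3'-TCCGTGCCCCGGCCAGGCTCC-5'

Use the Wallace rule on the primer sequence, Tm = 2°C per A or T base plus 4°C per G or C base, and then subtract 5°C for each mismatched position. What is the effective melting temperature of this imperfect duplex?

71°C

Primer base counts: A=3, T=1, G=12, C=5 → A+T=4, G+C=17
Perfect-match Tm = 2(4) + 4(17) = 8 + 68 = 76°C
Mismatches (positions where the bases are not complementary): 1 (at position 11)
Effective Tm = 76 − 1×5 = 76 − 5 = 71°C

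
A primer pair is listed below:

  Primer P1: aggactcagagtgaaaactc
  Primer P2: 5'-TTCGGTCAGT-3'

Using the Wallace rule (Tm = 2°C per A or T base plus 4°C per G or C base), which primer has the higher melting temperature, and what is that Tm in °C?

Primer P1, 58°C

Primer P1: A+T=11, G+C=9 → Tm = 2(11)+4(9) = 58°C
Primer P2: A+T=5, G+C=5 → Tm = 2(5)+4(5) = 30°C
58°C vs 30°C → primer P1 is higher.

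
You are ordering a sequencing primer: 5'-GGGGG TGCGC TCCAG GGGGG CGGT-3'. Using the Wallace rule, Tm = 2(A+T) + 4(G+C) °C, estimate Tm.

88°C

A=1, T=3, C=5, G=15
AT pairs contribute 4, GC pairs contribute 20.
Tm = 2×4 + 4×20 = 88°C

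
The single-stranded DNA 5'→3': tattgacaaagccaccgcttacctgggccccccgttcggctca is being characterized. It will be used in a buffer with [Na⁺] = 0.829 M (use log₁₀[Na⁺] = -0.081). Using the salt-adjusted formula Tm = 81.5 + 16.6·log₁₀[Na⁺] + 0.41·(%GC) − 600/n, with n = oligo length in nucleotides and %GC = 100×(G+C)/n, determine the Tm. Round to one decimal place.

Length n = 43. Base counts: A=8, T=9, G=9, C=17
G+C = 26, so %GC = 26/43 × 100 = 60.465%
Salt term: 16.6 × (-0.081) = -1.345
GC term: 0.41 × 60.465 = 24.791; length term: −600/43 = −13.953
Tm = 81.5 + (-1.345) + 24.791 − 13.953 = 90.993 → 91.0°C

91.0°C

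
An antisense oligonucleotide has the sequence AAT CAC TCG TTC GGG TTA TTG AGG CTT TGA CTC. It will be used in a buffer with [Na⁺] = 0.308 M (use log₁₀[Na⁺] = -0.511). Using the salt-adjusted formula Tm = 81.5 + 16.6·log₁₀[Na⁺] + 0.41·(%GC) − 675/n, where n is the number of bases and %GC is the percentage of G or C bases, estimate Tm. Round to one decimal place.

71.2°C

Length n = 33. A=6, T=12, G=8, C=7
G+C = 15, so %GC = 15/33 × 100 = 45.455%
Salt term: 16.6 × (-0.511) = -8.483
GC term: 0.41 × 45.455 = 18.637; length term: −675/33 = −20.455
Tm = 81.5 + (-8.483) + 18.637 − 20.455 = 71.199 → 71.2°C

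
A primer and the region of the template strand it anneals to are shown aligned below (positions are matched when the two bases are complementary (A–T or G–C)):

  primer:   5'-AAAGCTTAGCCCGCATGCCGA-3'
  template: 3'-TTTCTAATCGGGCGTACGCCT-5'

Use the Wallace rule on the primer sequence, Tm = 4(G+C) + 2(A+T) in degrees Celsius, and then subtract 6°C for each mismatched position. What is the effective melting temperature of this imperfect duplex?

54°C

Primer base counts: A=6, T=3, G=5, C=7 → A+T=9, G+C=12
Perfect-match Tm = 2(9) + 4(12) = 18 + 48 = 66°C
Mismatches (positions where the bases are not complementary): 2 (at positions 5, 19)
Effective Tm = 66 − 2×6 = 66 − 12 = 54°C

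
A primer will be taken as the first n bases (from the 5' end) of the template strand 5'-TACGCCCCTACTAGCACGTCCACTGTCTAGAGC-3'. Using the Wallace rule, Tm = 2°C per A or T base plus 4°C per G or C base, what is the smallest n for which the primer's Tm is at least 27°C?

n = 8

First 7 bases: TACGCCC → Tm = 24°C (< 27°C)
First 8 bases: TACGCCCC → Tm = 28°C (≥ 27°C)
Since every base adds ≥2°C, Tm only increases with n, so the threshold is first crossed at n = 8.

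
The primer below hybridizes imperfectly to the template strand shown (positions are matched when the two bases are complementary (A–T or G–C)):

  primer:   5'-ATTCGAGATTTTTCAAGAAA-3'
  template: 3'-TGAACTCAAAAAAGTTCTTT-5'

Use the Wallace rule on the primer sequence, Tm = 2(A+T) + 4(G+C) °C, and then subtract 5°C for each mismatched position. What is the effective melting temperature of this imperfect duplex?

35°C

Primer base counts: A=8, T=7, G=3, C=2 → A+T=15, G+C=5
Perfect-match Tm = 2(15) + 4(5) = 30 + 20 = 50°C
Mismatches (positions where the bases are not complementary): 3 (at positions 2, 4, 8)
Effective Tm = 50 − 3×5 = 50 − 15 = 35°C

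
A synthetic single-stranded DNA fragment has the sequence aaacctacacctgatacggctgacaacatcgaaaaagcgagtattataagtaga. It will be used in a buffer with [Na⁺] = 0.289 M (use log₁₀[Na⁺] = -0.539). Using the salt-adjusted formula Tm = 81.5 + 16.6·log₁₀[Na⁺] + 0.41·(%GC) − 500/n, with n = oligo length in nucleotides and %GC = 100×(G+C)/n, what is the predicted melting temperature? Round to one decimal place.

79.2°C

Length n = 54. Counting bases: A=23, T=10, G=10, C=11
G+C = 21, so %GC = 21/54 × 100 = 38.889%
Salt term: 16.6 × (-0.539) = -8.947
GC term: 0.41 × 38.889 = 15.944; length term: −500/54 = −9.259
Tm = 81.5 + (-8.947) + 15.944 − 9.259 = 79.238 → 79.2°C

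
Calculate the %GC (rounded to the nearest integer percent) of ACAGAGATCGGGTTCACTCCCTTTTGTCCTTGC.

Base counts: T=11, G=7, A=5, C=10
G+C = 7 + 10 = 17 out of 33 bases
%GC = 17/33 × 100 = 51.52% ≈ 52%

52%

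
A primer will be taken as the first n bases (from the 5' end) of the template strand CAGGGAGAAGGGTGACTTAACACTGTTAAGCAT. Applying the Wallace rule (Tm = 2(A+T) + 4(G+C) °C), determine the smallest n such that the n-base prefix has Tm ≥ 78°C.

First 25 bases: CAGGGAGAAGGGTGACTTAACACTG → Tm = 76°C (< 78°C)
First 26 bases: CAGGGAGAAGGGTGACTTAACACTGT → Tm = 78°C (≥ 78°C)
Since every base adds ≥2°C, Tm only increases with n, so the threshold is first crossed at n = 26.

n = 26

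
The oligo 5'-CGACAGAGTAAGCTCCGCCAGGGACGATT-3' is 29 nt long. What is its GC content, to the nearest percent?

Counting bases: C=8, G=9, A=8, T=4
G+C = 9 + 8 = 17 out of 29 bases
%GC = 17/29 × 100 = 58.62% ≈ 59%

59%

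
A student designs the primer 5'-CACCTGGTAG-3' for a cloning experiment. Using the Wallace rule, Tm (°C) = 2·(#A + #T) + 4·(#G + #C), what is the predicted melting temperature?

Base counts: C=3, G=3, T=2, A=2
AT pairs contribute 4, GC pairs contribute 6.
Tm = 2×4 + 4×6 = 32°C

32°C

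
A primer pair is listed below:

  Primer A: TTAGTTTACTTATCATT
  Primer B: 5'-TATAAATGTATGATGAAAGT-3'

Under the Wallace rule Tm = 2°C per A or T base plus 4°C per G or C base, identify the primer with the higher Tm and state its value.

Primer B, 48°C

Primer A: A+T=14, G+C=3 → Tm = 2(14)+4(3) = 40°C
Primer B: A+T=16, G+C=4 → Tm = 2(16)+4(4) = 48°C
40°C vs 48°C → primer B is higher.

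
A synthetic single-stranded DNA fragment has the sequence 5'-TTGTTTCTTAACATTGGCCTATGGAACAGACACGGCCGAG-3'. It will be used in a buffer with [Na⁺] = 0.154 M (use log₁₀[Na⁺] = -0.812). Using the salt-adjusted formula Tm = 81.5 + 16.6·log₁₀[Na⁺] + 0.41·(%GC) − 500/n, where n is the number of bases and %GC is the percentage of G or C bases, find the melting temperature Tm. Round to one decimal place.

Length n = 40. T=11, A=10, G=10, C=9
G+C = 19, so %GC = 19/40 × 100 = 47.5%
Salt term: 16.6 × (-0.812) = -13.479
GC term: 0.41 × 47.5 = 19.475; length term: −500/40 = −12.5
Tm = 81.5 + (-13.479) + 19.475 − 12.5 = 74.996 → 75.0°C

75.0°C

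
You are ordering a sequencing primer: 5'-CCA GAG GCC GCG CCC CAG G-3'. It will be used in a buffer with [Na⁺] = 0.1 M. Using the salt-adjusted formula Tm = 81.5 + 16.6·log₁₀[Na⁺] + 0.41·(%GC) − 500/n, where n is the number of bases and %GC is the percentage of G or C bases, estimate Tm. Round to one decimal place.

73.1°C

Length n = 19. C=9, T=0, A=3, G=7
G+C = 16, so %GC = 16/19 × 100 = 84.211%
Salt term: 16.6 × (-1) = -16.6
GC term: 0.41 × 84.211 = 34.527; length term: −500/19 = −26.316
Tm = 81.5 + (-16.6) + 34.527 − 26.316 = 73.111 → 73.1°C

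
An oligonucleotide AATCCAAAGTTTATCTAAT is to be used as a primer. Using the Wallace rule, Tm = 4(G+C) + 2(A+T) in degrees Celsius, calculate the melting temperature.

Counting bases: T=7, G=1, A=8, C=3
So N_AT = 15 and N_GC = 4.
Tm = 2×15 + 4×4 = 46°C

46°C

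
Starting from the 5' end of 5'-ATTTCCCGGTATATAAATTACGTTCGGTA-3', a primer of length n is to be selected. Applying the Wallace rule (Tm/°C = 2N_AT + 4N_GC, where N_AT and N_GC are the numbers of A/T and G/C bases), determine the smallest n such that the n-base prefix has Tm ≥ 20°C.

First 6 bases: ATTTCC → Tm = 16°C (< 20°C)
First 7 bases: ATTTCCC → Tm = 20°C (≥ 20°C)
Each additional base adds 2°C (A/T) or 4°C (G/C), so Tm is non-decreasing in n; n = 7 is the first length to reach 20°C.

n = 7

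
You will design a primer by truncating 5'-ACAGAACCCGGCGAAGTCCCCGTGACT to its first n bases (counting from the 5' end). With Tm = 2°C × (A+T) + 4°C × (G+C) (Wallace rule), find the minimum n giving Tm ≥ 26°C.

n = 9

First 8 bases: ACAGAACC → Tm = 24°C (< 26°C)
First 9 bases: ACAGAACCC → Tm = 28°C (≥ 26°C)
Since every base adds ≥2°C, Tm only increases with n, so the threshold is first crossed at n = 9.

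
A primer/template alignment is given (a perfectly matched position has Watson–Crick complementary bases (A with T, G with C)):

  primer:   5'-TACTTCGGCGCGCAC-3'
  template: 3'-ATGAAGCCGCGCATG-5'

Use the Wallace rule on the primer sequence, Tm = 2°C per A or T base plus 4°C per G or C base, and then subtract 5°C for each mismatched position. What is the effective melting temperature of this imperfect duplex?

45°C

Primer base counts: A=2, T=3, G=4, C=6 → A+T=5, G+C=10
Perfect-match Tm = 2(5) + 4(10) = 10 + 40 = 50°C
Mismatches (positions where the bases are not complementary): 1 (at position 13)
Effective Tm = 50 − 1×5 = 50 − 5 = 45°C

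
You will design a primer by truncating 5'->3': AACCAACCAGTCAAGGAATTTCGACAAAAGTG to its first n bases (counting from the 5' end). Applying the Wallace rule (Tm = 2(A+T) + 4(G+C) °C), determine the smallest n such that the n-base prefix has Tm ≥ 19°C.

n = 7

First 6 bases: AACCAA → Tm = 16°C (< 19°C)
First 7 bases: AACCAAC → Tm = 20°C (≥ 19°C)
Each additional base adds 2°C (A/T) or 4°C (G/C), so Tm is non-decreasing in n; n = 7 is the first length to reach 19°C.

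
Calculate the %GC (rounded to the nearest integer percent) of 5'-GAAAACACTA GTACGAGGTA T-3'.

38%

Scanning the sequence gives T=4, A=9, G=5, C=3.
G+C = 5 + 3 = 8 out of 21 bases
%GC = 8/21 × 100 = 38.1% ≈ 38%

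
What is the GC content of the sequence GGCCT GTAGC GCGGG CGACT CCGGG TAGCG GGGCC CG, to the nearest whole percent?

Counting bases: C=12, T=4, G=18, A=3
G+C = 18 + 12 = 30 out of 37 bases
%GC = 30/37 × 100 = 81.08% ≈ 81%

81%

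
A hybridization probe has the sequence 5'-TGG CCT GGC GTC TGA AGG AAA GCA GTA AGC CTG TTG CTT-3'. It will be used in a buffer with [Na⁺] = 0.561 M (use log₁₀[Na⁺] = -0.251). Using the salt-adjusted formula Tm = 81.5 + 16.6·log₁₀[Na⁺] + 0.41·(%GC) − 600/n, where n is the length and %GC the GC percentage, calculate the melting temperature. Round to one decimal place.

Length n = 39. Counting bases: G=13, C=8, T=10, A=8
G+C = 21, so %GC = 21/39 × 100 = 53.846%
Salt term: 16.6 × (-0.251) = -4.167
GC term: 0.41 × 53.846 = 22.077; length term: −600/39 = −15.385
Tm = 81.5 + (-4.167) + 22.077 − 15.385 = 84.025 → 84.0°C

84.0°C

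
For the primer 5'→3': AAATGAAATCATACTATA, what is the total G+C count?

Counting bases: A=10, G=1, C=2, T=5
G+C = 1 + 2 = 3

3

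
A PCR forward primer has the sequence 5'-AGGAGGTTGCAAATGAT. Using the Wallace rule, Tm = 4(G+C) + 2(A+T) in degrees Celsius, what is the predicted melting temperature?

Scanning the sequence gives A=6, G=6, T=4, C=1.
AT pairs contribute 10, GC pairs contribute 7.
Tm = 2(10) + 4(7) = 20 + 28 = 48°C

48°C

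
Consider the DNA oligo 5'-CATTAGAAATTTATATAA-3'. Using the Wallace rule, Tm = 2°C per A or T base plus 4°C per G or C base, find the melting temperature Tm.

40°C

Scanning the sequence gives C=1, G=1, A=9, T=7.
A+T = 16, G+C = 2
Tm = 2×16 + 4×2 = 40°C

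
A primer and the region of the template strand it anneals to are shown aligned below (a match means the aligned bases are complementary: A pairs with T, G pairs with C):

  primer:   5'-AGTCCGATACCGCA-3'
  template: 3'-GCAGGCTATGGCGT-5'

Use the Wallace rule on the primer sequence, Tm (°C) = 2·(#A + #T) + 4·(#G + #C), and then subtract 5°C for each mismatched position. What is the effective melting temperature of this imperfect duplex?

Primer base counts: A=4, T=2, G=3, C=5 → A+T=6, G+C=8
Perfect-match Tm = 2(6) + 4(8) = 12 + 32 = 44°C
Mismatches (positions where the bases are not complementary): 1 (at position 1)
Effective Tm = 44 − 1×5 = 44 − 5 = 39°C

39°C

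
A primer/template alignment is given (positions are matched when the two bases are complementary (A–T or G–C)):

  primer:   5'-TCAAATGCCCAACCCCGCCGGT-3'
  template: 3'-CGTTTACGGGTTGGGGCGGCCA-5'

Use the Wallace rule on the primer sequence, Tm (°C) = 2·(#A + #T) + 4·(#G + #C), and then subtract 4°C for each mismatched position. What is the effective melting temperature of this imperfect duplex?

68°C

Primer base counts: A=5, T=3, G=4, C=10 → A+T=8, G+C=14
Perfect-match Tm = 2(8) + 4(14) = 16 + 56 = 72°C
Mismatches (positions where the bases are not complementary): 1 (at position 1)
Effective Tm = 72 − 1×4 = 72 − 4 = 68°C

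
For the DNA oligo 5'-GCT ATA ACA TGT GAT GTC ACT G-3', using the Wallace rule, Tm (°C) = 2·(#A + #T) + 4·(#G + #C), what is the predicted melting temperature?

C=4, A=6, T=7, G=5
A+T = 13, G+C = 9
Tm = 4·9 + 2·13 = 36 + 26 = 62°C

62°C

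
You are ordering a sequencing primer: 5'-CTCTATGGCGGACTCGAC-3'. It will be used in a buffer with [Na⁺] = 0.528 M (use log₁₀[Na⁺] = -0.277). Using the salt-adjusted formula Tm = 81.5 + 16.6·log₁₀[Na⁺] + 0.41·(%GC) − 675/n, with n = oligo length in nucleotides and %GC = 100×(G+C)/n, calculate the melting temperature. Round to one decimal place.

64.5°C

Length n = 18. Base counts: C=6, T=4, G=5, A=3
G+C = 11, so %GC = 11/18 × 100 = 61.111%
Salt term: 16.6 × (-0.277) = -4.598
GC term: 0.41 × 61.111 = 25.056; length term: −675/18 = −37.5
Tm = 81.5 + (-4.598) + 25.056 − 37.5 = 64.458 → 64.5°C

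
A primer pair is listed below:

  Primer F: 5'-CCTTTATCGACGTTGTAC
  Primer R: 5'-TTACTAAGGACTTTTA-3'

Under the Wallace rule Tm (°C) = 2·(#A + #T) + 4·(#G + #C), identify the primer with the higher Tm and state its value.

Primer F: A+T=10, G+C=8 → Tm = 2(10)+4(8) = 52°C
Primer R: A+T=12, G+C=4 → Tm = 2(12)+4(4) = 40°C
52°C vs 40°C → primer F is higher.

Primer F, 52°C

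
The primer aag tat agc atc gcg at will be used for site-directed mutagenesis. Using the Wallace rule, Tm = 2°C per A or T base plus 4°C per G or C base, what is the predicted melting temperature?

48°C

Base counts: C=3, G=4, A=6, T=4
A+T = 10, G+C = 7
Tm = 4·7 + 2·10 = 28 + 20 = 48°C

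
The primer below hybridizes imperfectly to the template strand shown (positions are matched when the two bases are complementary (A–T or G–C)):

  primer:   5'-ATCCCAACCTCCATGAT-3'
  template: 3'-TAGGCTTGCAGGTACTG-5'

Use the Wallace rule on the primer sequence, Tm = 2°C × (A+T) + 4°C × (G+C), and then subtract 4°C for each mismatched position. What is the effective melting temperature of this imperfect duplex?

38°C

Primer base counts: A=5, T=4, G=1, C=7 → A+T=9, G+C=8
Perfect-match Tm = 2(9) + 4(8) = 18 + 32 = 50°C
Mismatches (positions where the bases are not complementary): 3 (at positions 5, 9, 17)
Effective Tm = 50 − 3×4 = 50 − 12 = 38°C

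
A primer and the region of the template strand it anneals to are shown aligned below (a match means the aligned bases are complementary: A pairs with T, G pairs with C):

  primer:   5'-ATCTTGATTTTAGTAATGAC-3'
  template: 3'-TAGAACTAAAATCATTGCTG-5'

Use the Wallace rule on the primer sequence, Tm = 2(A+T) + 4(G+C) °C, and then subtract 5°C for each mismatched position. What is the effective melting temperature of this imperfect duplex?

Primer base counts: A=6, T=9, G=3, C=2 → A+T=15, G+C=5
Perfect-match Tm = 2(15) + 4(5) = 30 + 20 = 50°C
Mismatches (positions where the bases are not complementary): 1 (at position 17)
Effective Tm = 50 − 1×5 = 50 − 5 = 45°C

45°C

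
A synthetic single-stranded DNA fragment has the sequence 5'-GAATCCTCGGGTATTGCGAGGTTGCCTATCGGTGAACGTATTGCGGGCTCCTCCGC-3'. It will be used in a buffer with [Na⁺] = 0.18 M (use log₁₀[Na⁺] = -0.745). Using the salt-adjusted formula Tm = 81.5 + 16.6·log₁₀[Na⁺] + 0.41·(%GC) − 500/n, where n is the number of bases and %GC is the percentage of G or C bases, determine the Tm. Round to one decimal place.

Length n = 56. Scanning the sequence gives G=18, A=8, T=15, C=15.
G+C = 33, so %GC = 33/56 × 100 = 58.929%
Salt term: 16.6 × (-0.745) = -12.367
GC term: 0.41 × 58.929 = 24.161; length term: −500/56 = −8.929
Tm = 81.5 + (-12.367) + 24.161 − 8.929 = 84.365 → 84.4°C

84.4°C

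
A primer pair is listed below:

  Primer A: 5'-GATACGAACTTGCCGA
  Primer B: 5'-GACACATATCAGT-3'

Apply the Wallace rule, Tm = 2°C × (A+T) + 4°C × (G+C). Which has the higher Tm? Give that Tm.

Primer A: A+T=8, G+C=8 → Tm = 2(8)+4(8) = 48°C
Primer B: A+T=8, G+C=5 → Tm = 2(8)+4(5) = 36°C
48°C vs 36°C → primer A is higher.

Primer A, 48°C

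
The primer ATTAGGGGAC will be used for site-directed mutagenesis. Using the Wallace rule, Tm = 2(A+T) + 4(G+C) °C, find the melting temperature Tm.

Base counts: C=1, G=4, T=2, A=3
AT pairs contribute 5, GC pairs contribute 5.
Tm = 4·5 + 2·5 = 20 + 10 = 30°C

30°C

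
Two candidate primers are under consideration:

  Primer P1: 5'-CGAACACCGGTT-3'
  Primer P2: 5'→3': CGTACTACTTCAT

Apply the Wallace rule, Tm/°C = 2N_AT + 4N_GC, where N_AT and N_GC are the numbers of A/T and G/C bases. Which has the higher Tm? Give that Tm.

Primer P1, 38°C

Primer P1: A+T=5, G+C=7 → Tm = 2(5)+4(7) = 38°C
Primer P2: A+T=8, G+C=5 → Tm = 2(8)+4(5) = 36°C
38°C vs 36°C → primer P1 is higher.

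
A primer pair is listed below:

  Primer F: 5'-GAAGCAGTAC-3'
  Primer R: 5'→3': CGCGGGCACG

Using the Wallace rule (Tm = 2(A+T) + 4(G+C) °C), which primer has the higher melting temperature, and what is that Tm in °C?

Primer R, 38°C

Primer F: A+T=5, G+C=5 → Tm = 2(5)+4(5) = 30°C
Primer R: A+T=1, G+C=9 → Tm = 2(1)+4(9) = 38°C
30°C vs 38°C → primer R is higher.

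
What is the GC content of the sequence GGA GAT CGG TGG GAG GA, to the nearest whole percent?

65%

Counting bases: T=2, C=1, A=4, G=10
G+C = 10 + 1 = 11 out of 17 bases
%GC = 11/17 × 100 = 64.71% ≈ 65%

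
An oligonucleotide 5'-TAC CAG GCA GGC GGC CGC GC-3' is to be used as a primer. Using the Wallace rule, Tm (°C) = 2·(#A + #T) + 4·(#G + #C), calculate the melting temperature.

72°C

Base counts: C=8, T=1, A=3, G=8
A+T = 4, G+C = 16
Tm = 2(4) + 4(16) = 8 + 64 = 72°C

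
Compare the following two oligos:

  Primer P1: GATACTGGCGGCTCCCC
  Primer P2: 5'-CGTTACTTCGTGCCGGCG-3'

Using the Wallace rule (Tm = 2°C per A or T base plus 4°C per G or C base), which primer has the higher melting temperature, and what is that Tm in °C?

Primer P2, 60°C

Primer P1: A+T=5, G+C=12 → Tm = 2(5)+4(12) = 58°C
Primer P2: A+T=6, G+C=12 → Tm = 2(6)+4(12) = 60°C
58°C vs 60°C → primer P2 is higher.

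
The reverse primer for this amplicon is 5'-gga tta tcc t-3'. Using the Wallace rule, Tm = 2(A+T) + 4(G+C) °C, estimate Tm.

28°C

C=2, A=2, T=4, G=2
So N_AT = 6 and N_GC = 4.
Tm = 2×6 + 4×4 = 28°C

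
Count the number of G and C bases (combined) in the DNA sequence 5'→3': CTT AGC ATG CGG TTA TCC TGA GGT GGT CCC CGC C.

G=10, T=9, A=4, C=11
G+C = 10 + 11 = 21

21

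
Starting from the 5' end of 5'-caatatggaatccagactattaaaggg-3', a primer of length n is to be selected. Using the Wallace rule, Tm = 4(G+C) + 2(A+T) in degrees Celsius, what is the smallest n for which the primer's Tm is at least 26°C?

First 9 bases: CAATATGGA → Tm = 24°C (< 26°C)
First 10 bases: CAATATGGAA → Tm = 26°C (≥ 26°C)
Since every base adds ≥2°C, Tm only increases with n, so the threshold is first crossed at n = 10.

n = 10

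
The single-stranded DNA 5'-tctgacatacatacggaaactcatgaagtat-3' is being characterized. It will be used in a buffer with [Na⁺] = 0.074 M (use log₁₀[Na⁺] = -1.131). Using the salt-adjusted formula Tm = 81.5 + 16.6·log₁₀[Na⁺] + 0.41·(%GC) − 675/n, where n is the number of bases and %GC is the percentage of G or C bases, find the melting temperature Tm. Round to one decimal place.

Length n = 31. T=8, C=6, A=12, G=5
G+C = 11, so %GC = 11/31 × 100 = 35.484%
Salt term: 16.6 × (-1.131) = -18.775
GC term: 0.41 × 35.484 = 14.548; length term: −675/31 = −21.774
Tm = 81.5 + (-18.775) + 14.548 − 21.774 = 55.499 → 55.5°C

55.5°C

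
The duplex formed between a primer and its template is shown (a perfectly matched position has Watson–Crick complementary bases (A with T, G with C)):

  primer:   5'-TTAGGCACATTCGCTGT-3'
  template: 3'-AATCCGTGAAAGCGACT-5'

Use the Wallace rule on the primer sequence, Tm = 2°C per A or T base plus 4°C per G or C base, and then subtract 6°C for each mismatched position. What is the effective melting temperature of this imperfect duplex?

38°C

Primer base counts: A=3, T=6, G=4, C=4 → A+T=9, G+C=8
Perfect-match Tm = 2(9) + 4(8) = 18 + 32 = 50°C
Mismatches (positions where the bases are not complementary): 2 (at positions 9, 17)
Effective Tm = 50 − 2×6 = 50 − 12 = 38°C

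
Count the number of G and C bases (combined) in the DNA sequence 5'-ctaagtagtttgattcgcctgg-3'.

Counting bases: C=4, A=4, T=8, G=6
Total G or C: 6 + 4 = 10

10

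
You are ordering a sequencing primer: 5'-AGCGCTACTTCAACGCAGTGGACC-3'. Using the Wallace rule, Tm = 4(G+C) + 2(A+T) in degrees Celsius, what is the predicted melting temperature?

Scanning the sequence gives G=6, A=6, T=4, C=8.
AT pairs contribute 10, GC pairs contribute 14.
Tm = 2×10 + 4×14 = 76°C

76°C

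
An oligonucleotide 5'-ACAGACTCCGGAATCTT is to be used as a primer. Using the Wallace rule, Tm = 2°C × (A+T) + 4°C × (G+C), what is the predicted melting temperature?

Scanning the sequence gives T=4, C=5, A=5, G=3.
AT pairs contribute 9, GC pairs contribute 8.
Tm = 2×9 + 4×8 = 50°C

50°C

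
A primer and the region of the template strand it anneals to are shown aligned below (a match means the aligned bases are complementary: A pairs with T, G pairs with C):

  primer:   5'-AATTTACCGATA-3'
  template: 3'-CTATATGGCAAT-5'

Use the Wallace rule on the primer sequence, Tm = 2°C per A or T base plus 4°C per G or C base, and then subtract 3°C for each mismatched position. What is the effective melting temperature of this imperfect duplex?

Primer base counts: A=5, T=4, G=1, C=2 → A+T=9, G+C=3
Perfect-match Tm = 2(9) + 4(3) = 18 + 12 = 30°C
Mismatches (positions where the bases are not complementary): 3 (at positions 1, 4, 10)
Effective Tm = 30 − 3×3 = 30 − 9 = 21°C

21°C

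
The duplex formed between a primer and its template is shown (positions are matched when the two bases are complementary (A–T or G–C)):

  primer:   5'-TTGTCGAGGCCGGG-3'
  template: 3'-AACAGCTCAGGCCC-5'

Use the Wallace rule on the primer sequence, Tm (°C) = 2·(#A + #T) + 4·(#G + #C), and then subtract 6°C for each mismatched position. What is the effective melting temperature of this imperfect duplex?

Primer base counts: A=1, T=3, G=7, C=3 → A+T=4, G+C=10
Perfect-match Tm = 2(4) + 4(10) = 8 + 40 = 48°C
Mismatches (positions where the bases are not complementary): 1 (at position 9)
Effective Tm = 48 − 1×6 = 48 − 6 = 42°C

42°C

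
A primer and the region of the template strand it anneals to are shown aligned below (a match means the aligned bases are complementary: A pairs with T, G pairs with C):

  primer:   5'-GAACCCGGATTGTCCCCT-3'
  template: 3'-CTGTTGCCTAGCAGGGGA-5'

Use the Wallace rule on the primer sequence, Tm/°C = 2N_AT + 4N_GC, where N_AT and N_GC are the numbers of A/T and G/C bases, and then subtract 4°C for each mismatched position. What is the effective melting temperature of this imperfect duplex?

Primer base counts: A=3, T=4, G=4, C=7 → A+T=7, G+C=11
Perfect-match Tm = 2(7) + 4(11) = 14 + 44 = 58°C
Mismatches (positions where the bases are not complementary): 4 (at positions 3, 4, 5, 11)
Effective Tm = 58 − 4×4 = 58 − 16 = 42°C

42°C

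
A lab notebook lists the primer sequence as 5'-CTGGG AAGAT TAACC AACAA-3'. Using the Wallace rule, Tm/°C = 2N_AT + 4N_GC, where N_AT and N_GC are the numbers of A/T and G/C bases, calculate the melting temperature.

56°C

Scanning the sequence gives C=4, T=3, G=4, A=9.
A+T = 12, G+C = 8
Tm = 4·8 + 2·12 = 32 + 24 = 56°C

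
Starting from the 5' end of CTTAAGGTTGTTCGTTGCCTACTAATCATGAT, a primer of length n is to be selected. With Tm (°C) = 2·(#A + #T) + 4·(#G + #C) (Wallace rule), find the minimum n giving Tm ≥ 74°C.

First 26 bases: CTTAAGGTTGTTCGTTGCCTACTAAT → Tm = 72°C (< 74°C)
First 27 bases: CTTAAGGTTGTTCGTTGCCTACTAATC → Tm = 76°C (≥ 74°C)
Since every base adds ≥2°C, Tm only increases with n, so the threshold is first crossed at n = 27.

n = 27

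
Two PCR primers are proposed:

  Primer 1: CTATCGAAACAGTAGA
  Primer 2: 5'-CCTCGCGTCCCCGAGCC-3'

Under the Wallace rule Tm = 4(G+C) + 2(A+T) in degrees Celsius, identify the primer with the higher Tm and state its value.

Primer 1: A+T=10, G+C=6 → Tm = 2(10)+4(6) = 44°C
Primer 2: A+T=3, G+C=14 → Tm = 2(3)+4(14) = 62°C
44°C vs 62°C → primer 2 is higher.

Primer 2, 62°C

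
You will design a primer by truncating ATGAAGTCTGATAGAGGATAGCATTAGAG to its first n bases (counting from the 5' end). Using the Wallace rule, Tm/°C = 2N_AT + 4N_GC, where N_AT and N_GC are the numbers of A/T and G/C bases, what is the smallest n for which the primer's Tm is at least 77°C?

First 28 bases: ATGAAGTCTGATAGAGGATAGCATTAGA → Tm = 76°C (< 77°C)
First 29 bases: ATGAAGTCTGATAGAGGATAGCATTAGAG → Tm = 80°C (≥ 77°C)
Since every base adds ≥2°C, Tm only increases with n, so the threshold is first crossed at n = 29.

n = 29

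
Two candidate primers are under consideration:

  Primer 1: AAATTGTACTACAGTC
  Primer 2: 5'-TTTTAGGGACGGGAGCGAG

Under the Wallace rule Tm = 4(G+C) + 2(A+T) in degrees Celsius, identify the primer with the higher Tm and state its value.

Primer 2, 60°C

Primer 1: A+T=11, G+C=5 → Tm = 2(11)+4(5) = 42°C
Primer 2: A+T=8, G+C=11 → Tm = 2(8)+4(11) = 60°C
42°C vs 60°C → primer 2 is higher.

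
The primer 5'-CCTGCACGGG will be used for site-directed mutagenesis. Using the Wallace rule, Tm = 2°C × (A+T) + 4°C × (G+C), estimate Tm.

36°C

Counting bases: A=1, G=4, T=1, C=4
So N_AT = 2 and N_GC = 8.
Tm = 4·8 + 2·2 = 32 + 4 = 36°C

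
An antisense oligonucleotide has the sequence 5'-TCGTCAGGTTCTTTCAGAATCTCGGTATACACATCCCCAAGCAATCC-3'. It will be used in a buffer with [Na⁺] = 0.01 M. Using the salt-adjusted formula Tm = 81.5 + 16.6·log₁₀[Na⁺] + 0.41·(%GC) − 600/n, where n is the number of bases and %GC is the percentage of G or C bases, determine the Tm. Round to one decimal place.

Length n = 47. A=12, C=15, T=13, G=7
G+C = 22, so %GC = 22/47 × 100 = 46.809%
Salt term: 16.6 × (-2) = -33.2
GC term: 0.41 × 46.809 = 19.192; length term: −600/47 = −12.766
Tm = 81.5 + (-33.2) + 19.192 − 12.766 = 54.726 → 54.7°C

54.7°C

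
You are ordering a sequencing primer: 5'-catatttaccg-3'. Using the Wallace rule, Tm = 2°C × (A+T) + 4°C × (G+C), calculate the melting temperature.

30°C

Base counts: C=3, G=1, T=4, A=3
AT pairs contribute 7, GC pairs contribute 4.
Tm = 2×7 + 4×4 = 30°C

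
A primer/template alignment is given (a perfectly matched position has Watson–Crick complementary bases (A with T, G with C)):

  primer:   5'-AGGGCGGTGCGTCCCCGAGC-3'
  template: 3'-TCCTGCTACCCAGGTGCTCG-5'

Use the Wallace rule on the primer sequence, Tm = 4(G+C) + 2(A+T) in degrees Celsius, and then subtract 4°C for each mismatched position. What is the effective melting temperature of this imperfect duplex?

56°C

Primer base counts: A=2, T=2, G=9, C=7 → A+T=4, G+C=16
Perfect-match Tm = 2(4) + 4(16) = 8 + 64 = 72°C
Mismatches (positions where the bases are not complementary): 4 (at positions 4, 7, 10, 15)
Effective Tm = 72 − 4×4 = 72 − 16 = 56°C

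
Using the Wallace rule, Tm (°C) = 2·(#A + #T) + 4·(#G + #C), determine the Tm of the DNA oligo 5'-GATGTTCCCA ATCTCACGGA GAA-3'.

68°C

Base counts: C=6, G=5, T=5, A=7
AT pairs contribute 12, GC pairs contribute 11.
Tm = 2×12 + 4×11 = 68°C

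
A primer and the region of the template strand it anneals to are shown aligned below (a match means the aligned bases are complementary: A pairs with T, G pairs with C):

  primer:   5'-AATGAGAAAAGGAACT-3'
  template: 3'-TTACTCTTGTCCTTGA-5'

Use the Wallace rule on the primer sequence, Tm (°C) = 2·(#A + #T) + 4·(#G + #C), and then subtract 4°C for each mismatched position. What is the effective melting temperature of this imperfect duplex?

Primer base counts: A=9, T=2, G=4, C=1 → A+T=11, G+C=5
Perfect-match Tm = 2(11) + 4(5) = 22 + 20 = 42°C
Mismatches (positions where the bases are not complementary): 1 (at position 9)
Effective Tm = 42 − 1×4 = 42 − 4 = 38°C

38°C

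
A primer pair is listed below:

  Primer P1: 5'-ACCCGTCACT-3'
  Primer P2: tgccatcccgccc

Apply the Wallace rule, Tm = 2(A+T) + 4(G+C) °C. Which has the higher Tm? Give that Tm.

Primer P1: A+T=4, G+C=6 → Tm = 2(4)+4(6) = 32°C
Primer P2: A+T=3, G+C=10 → Tm = 2(3)+4(10) = 46°C
32°C vs 46°C → primer P2 is higher.

Primer P2, 46°C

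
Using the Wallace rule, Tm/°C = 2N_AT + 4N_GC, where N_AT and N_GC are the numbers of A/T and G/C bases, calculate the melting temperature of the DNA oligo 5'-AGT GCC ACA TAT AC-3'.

40°C

G=2, A=5, C=4, T=3
So N_AT = 8 and N_GC = 6.
Tm = 2×8 + 4×6 = 40°C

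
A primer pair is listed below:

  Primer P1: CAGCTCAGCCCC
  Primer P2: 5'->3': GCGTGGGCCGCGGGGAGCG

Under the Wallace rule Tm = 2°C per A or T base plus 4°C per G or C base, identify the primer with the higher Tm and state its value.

Primer P2, 72°C

Primer P1: A+T=3, G+C=9 → Tm = 2(3)+4(9) = 42°C
Primer P2: A+T=2, G+C=17 → Tm = 2(2)+4(17) = 72°C
42°C vs 72°C → primer P2 is higher.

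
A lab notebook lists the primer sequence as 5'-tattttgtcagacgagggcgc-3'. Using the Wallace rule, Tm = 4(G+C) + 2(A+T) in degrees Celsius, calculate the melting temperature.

Counting bases: T=6, C=4, A=4, G=7
AT pairs contribute 10, GC pairs contribute 11.
Tm = 4·11 + 2·10 = 44 + 20 = 64°C

64°C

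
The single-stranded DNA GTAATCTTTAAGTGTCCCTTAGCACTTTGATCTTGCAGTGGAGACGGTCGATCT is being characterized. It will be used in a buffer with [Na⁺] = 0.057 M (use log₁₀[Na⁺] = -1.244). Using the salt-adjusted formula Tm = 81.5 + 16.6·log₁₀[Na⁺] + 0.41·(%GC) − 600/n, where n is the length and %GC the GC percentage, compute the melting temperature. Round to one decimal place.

68.0°C

Length n = 54. G=13, C=11, A=11, T=19
G+C = 24, so %GC = 24/54 × 100 = 44.444%
Salt term: 16.6 × (-1.244) = -20.65
GC term: 0.41 × 44.444 = 18.222; length term: −600/54 = −11.111
Tm = 81.5 + (-20.65) + 18.222 − 11.111 = 67.961 → 68.0°C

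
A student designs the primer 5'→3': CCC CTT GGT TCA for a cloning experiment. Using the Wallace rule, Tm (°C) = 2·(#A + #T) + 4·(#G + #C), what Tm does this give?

Scanning the sequence gives A=1, C=5, T=4, G=2.
A+T = 5, G+C = 7
Tm = 4·7 + 2·5 = 28 + 10 = 38°C

38°C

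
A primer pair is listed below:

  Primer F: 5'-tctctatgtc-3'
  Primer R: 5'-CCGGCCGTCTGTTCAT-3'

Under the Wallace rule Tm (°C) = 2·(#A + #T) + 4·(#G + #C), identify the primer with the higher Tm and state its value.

Primer F: A+T=6, G+C=4 → Tm = 2(6)+4(4) = 28°C
Primer R: A+T=6, G+C=10 → Tm = 2(6)+4(10) = 52°C
28°C vs 52°C → primer R is higher.

Primer R, 52°C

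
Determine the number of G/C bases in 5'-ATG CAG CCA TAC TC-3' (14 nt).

Base counts: G=2, C=5, T=3, A=4
G+C = 2 + 5 = 7

7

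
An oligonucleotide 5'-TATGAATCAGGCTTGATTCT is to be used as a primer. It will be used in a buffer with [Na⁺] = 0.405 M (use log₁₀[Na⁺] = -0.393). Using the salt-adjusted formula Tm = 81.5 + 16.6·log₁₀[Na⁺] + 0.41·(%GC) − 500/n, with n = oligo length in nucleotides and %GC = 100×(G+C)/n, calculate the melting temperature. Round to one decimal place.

Length n = 20. Base counts: T=8, A=5, C=3, G=4
G+C = 7, so %GC = 7/20 × 100 = 35%
Salt term: 16.6 × (-0.393) = -6.524
GC term: 0.41 × 35 = 14.35; length term: −500/20 = −25
Tm = 81.5 + (-6.524) + 14.35 − 25 = 64.326 → 64.3°C

64.3°C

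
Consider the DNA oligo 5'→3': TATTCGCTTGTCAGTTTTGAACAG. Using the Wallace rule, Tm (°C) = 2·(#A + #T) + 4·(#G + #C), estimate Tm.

66°C

T=10, A=5, G=5, C=4
A+T = 15, G+C = 9
Tm = 2×15 + 4×9 = 66°C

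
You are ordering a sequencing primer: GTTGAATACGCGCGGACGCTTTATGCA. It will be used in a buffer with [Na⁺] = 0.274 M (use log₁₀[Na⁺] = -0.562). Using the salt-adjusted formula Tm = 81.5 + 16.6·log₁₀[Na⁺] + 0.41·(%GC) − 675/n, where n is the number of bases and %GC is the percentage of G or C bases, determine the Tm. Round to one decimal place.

68.4°C

Length n = 27. Scanning the sequence gives A=6, C=6, G=8, T=7.
G+C = 14, so %GC = 14/27 × 100 = 51.852%
Salt term: 16.6 × (-0.562) = -9.329
GC term: 0.41 × 51.852 = 21.259; length term: −675/27 = −25
Tm = 81.5 + (-9.329) + 21.259 − 25 = 68.43 → 68.4°C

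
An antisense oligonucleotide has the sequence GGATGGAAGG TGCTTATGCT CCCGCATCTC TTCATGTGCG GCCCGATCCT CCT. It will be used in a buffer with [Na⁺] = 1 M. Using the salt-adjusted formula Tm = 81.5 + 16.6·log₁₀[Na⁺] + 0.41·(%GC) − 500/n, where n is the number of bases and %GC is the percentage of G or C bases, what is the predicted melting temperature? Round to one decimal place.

96.0°C

Length n = 53. Counting bases: T=15, G=14, A=7, C=17
G+C = 31, so %GC = 31/53 × 100 = 58.491%
Salt term: 16.6 × (0) = 0
GC term: 0.41 × 58.491 = 23.981; length term: −500/53 = −9.434
Tm = 81.5 + (0) + 23.981 − 9.434 = 96.047 → 96.0°C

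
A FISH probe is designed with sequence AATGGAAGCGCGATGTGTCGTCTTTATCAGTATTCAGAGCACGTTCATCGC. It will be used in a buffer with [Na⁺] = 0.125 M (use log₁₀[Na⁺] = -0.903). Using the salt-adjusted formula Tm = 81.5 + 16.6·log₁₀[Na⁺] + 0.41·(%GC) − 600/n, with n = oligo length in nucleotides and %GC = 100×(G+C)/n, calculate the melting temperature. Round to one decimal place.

Length n = 51. Counting bases: T=15, G=13, C=11, A=12
G+C = 24, so %GC = 24/51 × 100 = 47.059%
Salt term: 16.6 × (-0.903) = -14.99
GC term: 0.41 × 47.059 = 19.294; length term: −600/51 = −11.765
Tm = 81.5 + (-14.99) + 19.294 − 11.765 = 74.039 → 74.0°C

74.0°C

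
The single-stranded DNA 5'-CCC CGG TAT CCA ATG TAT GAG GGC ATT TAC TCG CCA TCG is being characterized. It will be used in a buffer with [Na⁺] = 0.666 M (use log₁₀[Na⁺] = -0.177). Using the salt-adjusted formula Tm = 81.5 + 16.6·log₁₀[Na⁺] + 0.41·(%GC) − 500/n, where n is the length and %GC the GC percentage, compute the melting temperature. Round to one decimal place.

Length n = 39. T=10, C=12, G=9, A=8
G+C = 21, so %GC = 21/39 × 100 = 53.846%
Salt term: 16.6 × (-0.177) = -2.938
GC term: 0.41 × 53.846 = 22.077; length term: −500/39 = −12.821
Tm = 81.5 + (-2.938) + 22.077 − 12.821 = 87.818 → 87.8°C

87.8°C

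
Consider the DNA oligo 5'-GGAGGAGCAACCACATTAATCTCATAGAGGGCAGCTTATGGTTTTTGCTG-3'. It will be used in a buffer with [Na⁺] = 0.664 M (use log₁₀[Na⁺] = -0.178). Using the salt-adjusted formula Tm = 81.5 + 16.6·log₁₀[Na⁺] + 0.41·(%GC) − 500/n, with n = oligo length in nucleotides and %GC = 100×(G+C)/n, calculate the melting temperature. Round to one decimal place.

87.4°C

Length n = 50. Scanning the sequence gives G=14, A=13, T=14, C=9.
G+C = 23, so %GC = 23/50 × 100 = 46%
Salt term: 16.6 × (-0.178) = -2.955
GC term: 0.41 × 46 = 18.86; length term: −500/50 = −10
Tm = 81.5 + (-2.955) + 18.86 − 10 = 87.405 → 87.4°C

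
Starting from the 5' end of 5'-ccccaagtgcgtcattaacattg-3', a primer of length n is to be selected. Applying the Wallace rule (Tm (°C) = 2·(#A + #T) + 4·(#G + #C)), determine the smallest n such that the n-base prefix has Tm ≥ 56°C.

First 18 bases: CCCCAAGTGCGTCATTAA → Tm = 54°C (< 56°C)
First 19 bases: CCCCAAGTGCGTCATTAAC → Tm = 58°C (≥ 56°C)
Since every base adds ≥2°C, Tm only increases with n, so the threshold is first crossed at n = 19.

n = 19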